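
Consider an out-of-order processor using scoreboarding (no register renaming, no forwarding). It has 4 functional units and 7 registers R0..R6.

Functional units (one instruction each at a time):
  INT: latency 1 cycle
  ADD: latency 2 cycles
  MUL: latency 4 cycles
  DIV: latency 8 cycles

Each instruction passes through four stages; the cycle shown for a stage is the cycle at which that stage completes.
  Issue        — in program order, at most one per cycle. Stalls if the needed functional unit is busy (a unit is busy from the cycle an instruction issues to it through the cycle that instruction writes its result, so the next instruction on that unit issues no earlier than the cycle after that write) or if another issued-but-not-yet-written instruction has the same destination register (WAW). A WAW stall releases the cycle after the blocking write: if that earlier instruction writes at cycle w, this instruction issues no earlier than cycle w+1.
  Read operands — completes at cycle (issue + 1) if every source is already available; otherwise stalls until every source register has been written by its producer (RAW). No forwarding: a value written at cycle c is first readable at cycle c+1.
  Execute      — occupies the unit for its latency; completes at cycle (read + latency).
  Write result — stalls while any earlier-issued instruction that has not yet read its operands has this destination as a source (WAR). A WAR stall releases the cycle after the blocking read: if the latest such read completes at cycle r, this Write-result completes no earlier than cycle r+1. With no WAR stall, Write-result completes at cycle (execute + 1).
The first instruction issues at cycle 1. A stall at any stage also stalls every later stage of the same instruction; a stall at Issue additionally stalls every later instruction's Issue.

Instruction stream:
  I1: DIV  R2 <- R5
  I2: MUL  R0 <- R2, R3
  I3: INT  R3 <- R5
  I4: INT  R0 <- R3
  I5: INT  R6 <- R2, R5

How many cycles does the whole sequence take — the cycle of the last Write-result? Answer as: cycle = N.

cycle = 25

  I1 | 1 | 2 | 10 | 11
  I2 | 2 | 12 | 16 | 17   RAW R2: wait I1 write@11
  I3 | 3 | 4 | 5 | 13   WAR R3: wait I2 read@12
  I4 | 18 | 19 | 20 | 21   WAW R0: wait I2 write@17
  I5 | 22 | 23 | 24 | 25   struct: INT busy until I4 writes@21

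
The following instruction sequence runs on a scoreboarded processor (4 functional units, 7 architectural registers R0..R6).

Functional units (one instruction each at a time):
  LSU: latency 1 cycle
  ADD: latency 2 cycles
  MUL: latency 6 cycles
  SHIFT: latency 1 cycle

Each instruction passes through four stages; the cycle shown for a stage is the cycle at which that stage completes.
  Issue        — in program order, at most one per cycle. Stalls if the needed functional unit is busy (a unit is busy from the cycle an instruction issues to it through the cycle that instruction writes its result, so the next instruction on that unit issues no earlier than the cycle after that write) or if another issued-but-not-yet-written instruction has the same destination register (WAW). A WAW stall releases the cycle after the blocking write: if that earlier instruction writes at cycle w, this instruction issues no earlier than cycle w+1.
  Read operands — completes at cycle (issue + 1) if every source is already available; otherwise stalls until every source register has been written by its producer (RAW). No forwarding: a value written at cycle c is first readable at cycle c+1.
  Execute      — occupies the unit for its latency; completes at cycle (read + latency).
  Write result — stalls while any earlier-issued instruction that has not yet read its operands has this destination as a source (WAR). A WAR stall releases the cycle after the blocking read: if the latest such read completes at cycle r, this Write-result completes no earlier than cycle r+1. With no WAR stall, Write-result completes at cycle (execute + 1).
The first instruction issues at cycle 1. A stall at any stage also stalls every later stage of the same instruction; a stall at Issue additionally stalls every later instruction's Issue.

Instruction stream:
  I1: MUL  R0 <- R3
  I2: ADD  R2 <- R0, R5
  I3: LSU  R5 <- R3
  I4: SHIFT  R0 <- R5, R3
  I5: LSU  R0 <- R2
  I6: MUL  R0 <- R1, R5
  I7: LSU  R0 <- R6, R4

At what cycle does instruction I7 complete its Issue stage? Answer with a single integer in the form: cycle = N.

cycle = 28

[1] I1→MUL
[2] I1 RO; I2→ADD
[3] I3→LSU
[4] I3 RO
[5] I3 EX
[8] I1 EX
[9] I1 WR R0
[10] I2 RO; I4→SHIFT
[11] I3 WR R5
[12] I2 EX; I4 RO
[13] I2 WR R2; I4 EX
[14] I4 WR R0
[15] I5→LSU
[16] I5 RO
[17] I5 EX
[18] I5 WR R0
[19] I6→MUL
[20] I6 RO
[26] I6 EX
[27] I6 WR R0
[28] I7→LSU
[29] I7 RO
[30] I7 EX
[31] I7 WR R0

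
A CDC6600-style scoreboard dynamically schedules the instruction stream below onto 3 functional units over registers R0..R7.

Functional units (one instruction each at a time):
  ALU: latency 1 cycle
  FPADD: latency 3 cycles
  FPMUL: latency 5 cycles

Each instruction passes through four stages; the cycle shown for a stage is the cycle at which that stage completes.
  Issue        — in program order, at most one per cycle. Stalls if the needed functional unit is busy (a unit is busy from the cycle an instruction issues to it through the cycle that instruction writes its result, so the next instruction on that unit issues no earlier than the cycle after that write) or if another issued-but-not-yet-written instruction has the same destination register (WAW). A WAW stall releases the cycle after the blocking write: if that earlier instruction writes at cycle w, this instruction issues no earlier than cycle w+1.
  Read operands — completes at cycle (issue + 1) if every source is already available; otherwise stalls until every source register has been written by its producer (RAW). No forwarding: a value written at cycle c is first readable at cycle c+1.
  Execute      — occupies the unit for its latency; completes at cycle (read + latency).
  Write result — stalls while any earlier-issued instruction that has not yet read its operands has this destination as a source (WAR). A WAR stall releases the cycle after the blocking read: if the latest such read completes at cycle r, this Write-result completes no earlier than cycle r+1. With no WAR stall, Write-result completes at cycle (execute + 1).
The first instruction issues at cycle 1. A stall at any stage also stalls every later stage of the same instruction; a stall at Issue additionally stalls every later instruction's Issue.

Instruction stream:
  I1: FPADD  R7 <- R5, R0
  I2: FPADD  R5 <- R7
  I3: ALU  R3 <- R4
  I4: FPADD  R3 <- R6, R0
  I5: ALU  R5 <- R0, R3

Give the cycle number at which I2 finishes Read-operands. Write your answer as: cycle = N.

cycle = 8

[I1] 1/2/5/6
[I2] 7/8/11/12  (struct: FPADD busy until I1 writes@6)
[I3] 8/9/10/11
[I4] 13/14/17/18  (struct: FPADD busy until I2 writes@12)
[I5] 14/19/20/21  (RAW R3: wait I4 write@18)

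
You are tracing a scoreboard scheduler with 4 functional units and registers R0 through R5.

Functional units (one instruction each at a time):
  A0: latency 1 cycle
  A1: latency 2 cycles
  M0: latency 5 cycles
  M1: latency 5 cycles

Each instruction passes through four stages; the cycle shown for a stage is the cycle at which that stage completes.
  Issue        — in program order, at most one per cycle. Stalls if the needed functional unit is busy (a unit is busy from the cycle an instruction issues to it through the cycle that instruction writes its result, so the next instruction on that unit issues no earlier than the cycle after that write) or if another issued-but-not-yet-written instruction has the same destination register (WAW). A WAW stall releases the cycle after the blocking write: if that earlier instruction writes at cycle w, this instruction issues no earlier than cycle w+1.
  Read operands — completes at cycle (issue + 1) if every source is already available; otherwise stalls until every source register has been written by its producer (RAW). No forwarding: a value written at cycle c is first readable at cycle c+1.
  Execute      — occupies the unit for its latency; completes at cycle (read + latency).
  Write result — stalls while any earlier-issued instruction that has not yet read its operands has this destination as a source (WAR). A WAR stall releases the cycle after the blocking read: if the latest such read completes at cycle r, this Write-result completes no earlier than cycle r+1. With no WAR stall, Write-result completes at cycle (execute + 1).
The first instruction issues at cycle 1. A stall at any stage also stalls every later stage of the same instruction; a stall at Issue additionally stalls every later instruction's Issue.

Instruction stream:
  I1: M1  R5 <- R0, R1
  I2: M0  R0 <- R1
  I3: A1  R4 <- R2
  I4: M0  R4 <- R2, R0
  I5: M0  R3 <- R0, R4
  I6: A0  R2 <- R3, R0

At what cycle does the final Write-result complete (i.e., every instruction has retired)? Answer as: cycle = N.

I1: IS=1 RO=2 EX=7 WR=8
I2: IS=2 RO=3 EX=8 WR=9
I3: IS=3 RO=4 EX=6 WR=7
I4: IS=10 RO=11 EX=16 WR=17  [struct: M0 busy until I2 writes@9]
I5: IS=18 RO=19 EX=24 WR=25  [struct: M0 busy until I4 writes@17]
I6: IS=19 RO=26 EX=27 WR=28  [RAW R3: wait I5 write@25]

cycle = 28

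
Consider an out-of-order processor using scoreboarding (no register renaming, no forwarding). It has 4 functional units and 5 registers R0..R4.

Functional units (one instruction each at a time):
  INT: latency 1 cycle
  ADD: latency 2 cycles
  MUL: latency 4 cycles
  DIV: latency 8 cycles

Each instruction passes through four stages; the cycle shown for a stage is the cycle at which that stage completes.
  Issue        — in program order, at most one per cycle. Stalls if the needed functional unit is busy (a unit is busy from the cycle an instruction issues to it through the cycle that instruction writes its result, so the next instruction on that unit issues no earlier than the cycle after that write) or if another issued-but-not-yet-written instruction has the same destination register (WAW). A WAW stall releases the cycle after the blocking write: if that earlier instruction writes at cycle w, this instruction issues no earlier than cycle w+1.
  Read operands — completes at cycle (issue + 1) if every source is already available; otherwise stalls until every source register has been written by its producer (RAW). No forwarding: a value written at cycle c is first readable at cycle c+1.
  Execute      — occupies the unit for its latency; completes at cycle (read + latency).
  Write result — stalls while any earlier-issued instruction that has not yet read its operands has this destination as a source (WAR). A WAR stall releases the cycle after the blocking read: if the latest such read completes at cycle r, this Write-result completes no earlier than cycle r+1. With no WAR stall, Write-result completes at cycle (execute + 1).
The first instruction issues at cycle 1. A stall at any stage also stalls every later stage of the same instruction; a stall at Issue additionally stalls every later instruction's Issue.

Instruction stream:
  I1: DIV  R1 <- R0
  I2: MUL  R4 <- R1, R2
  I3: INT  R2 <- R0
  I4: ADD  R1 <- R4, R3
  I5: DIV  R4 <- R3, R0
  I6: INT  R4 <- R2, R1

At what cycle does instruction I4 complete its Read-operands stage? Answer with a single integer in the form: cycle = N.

cycle = 18

[I1] 1/2/10/11
[I2] 2/12/16/17  (RAW R1: wait I1 write@11)
[I3] 3/4/5/13  (WAR R2: wait I2 read@12)
[I4] 12/18/20/21  (WAW R1: wait I1 write@11; RAW R4: wait I2 write@17)
[I5] 18/19/27/28  (WAW R4: wait I2 write@17)
[I6] 29/30/31/32  (WAW R4: wait I5 write@28)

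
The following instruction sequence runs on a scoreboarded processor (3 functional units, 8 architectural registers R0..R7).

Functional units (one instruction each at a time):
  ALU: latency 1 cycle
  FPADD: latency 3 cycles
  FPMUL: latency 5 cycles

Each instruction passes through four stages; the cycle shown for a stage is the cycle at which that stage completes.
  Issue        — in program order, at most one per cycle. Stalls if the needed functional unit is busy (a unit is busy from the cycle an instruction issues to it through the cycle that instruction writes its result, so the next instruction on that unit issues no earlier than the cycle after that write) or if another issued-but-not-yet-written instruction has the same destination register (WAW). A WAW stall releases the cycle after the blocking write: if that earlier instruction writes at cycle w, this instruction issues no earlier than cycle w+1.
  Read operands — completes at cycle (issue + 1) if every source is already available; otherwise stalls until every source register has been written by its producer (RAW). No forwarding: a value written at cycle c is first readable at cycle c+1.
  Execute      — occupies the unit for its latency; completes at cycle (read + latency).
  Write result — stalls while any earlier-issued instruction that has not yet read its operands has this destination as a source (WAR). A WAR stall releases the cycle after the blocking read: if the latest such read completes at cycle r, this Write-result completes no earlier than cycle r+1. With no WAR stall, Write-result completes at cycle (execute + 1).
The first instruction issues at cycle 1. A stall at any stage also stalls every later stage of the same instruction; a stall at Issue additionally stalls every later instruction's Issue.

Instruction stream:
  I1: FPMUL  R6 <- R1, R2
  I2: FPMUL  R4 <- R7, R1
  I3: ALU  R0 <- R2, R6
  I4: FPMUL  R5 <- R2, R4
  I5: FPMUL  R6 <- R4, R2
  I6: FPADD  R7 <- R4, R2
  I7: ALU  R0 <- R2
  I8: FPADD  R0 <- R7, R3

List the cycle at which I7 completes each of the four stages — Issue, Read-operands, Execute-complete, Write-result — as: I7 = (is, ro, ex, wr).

[1] I1 issues→FPMUL
[2] I1 reads
[7] I1 exec-done
[8] I1 writes R6
[9] I2 issues→FPMUL
[10] I2 reads; I3 issues→ALU
[11] I3 reads
[12] I3 exec-done
[13] I3 writes R0
[15] I2 exec-done
[16] I2 writes R4
[17] I4 issues→FPMUL
[18] I4 reads
[23] I4 exec-done
[24] I4 writes R5
[25] I5 issues→FPMUL
[26] I5 reads; I6 issues→FPADD
[27] I6 reads; I7 issues→ALU
[28] I7 reads
[29] I7 exec-done
[30] I6 exec-done; I7 writes R0
[31] I5 exec-done; I6 writes R7
[32] I5 writes R6; I8 issues→FPADD
[33] I8 reads
[36] I8 exec-done
[37] I8 writes R0

I7 = (27, 28, 29, 30)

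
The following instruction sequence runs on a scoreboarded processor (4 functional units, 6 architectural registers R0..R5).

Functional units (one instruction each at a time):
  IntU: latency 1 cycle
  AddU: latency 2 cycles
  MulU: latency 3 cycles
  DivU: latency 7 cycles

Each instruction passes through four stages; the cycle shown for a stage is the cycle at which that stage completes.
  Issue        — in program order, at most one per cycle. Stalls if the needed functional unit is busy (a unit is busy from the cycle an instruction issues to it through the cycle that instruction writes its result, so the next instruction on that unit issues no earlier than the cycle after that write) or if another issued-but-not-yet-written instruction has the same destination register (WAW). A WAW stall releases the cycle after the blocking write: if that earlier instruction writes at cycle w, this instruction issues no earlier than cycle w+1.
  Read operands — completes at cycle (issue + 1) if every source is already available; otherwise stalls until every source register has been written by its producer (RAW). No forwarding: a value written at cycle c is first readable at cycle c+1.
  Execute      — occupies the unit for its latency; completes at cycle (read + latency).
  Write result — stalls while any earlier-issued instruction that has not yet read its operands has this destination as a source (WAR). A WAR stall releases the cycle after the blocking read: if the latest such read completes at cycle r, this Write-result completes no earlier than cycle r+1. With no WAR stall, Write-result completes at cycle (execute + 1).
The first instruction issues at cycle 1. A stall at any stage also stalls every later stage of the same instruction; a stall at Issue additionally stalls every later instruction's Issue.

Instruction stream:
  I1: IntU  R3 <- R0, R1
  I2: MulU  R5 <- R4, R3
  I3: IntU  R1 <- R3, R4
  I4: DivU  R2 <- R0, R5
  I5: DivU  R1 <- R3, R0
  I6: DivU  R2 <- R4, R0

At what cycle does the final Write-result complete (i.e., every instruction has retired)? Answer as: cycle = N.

cycle = 38

[I1] 1/2/3/4
[I2] 2/5/8/9  (RAW R3: wait I1 write@4)
[I3] 5/6/7/8  (struct: IntU busy until I1 writes@4)
[I4] 6/10/17/18  (RAW R5: wait I2 write@9)
[I5] 19/20/27/28  (struct: DivU busy until I4 writes@18)
[I6] 29/30/37/38  (struct: DivU busy until I5 writes@28)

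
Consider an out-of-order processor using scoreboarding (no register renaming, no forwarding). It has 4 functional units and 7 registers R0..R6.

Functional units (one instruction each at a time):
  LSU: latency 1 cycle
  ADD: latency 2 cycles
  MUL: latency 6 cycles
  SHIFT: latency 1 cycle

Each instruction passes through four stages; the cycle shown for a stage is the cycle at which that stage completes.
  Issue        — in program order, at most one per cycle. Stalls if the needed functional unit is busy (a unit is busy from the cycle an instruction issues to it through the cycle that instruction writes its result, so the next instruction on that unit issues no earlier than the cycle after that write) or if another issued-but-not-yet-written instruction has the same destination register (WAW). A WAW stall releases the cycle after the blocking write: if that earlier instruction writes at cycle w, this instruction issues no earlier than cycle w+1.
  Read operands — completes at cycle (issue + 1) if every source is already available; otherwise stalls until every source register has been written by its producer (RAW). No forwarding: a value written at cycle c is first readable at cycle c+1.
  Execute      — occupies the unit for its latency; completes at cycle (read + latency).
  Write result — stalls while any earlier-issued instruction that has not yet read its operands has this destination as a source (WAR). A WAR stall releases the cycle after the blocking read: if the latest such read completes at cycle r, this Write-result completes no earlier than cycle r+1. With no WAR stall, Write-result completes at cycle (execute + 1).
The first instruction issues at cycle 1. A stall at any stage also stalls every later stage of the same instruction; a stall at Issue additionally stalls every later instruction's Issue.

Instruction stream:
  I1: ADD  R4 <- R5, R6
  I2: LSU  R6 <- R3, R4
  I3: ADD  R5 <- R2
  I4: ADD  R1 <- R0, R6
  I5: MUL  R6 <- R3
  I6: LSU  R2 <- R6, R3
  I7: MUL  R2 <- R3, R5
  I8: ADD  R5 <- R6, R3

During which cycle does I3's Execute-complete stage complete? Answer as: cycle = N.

cycle = 9

[1] issue I1 (ADD)
[2] I1 read-ops | issue I2 (LSU)
[4] I1 finished on ADD
[5] I1→R4
[6] I2 read-ops | issue I3 (ADD)
[7] I2 finished on LSU | I3 read-ops
[8] I2→R6
[9] I3 finished on ADD
[10] I3→R5
[11] issue I4 (ADD)
[12] I4 read-ops | issue I5 (MUL)
[13] I5 read-ops | issue I6 (LSU)
[14] I4 finished on ADD
[15] I4→R1
[19] I5 finished on MUL
[20] I5→R6
[21] I6 read-ops
[22] I6 finished on LSU
[23] I6→R2
[24] issue I7 (MUL)
[25] I7 read-ops | issue I8 (ADD)
[26] I8 read-ops
[28] I8 finished on ADD
[29] I8→R5
[31] I7 finished on MUL
[32] I7→R2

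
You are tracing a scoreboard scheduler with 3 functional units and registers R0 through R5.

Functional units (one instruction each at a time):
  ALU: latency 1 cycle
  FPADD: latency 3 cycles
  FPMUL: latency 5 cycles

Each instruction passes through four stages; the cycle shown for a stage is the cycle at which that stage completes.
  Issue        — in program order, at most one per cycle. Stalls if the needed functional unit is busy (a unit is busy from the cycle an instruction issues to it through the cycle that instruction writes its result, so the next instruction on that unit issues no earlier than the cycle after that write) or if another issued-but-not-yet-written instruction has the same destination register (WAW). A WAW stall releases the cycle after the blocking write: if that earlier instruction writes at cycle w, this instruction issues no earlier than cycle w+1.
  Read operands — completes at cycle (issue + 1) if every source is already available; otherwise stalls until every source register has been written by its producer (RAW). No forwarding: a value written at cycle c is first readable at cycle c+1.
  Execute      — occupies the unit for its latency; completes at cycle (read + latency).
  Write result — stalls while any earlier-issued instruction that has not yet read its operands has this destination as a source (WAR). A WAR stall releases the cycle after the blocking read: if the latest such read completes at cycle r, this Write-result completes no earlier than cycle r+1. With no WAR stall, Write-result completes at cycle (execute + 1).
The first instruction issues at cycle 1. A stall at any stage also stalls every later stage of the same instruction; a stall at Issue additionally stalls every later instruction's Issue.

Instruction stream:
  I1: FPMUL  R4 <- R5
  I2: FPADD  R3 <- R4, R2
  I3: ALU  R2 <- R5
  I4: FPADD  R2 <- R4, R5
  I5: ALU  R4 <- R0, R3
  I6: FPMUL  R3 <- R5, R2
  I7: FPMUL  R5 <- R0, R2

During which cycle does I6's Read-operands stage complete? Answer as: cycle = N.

cycle = 20

cycle 1: I1 dispatched to FPMUL
cycle 2: I1 operands ready | I2 dispatched to FPADD
cycle 3: I3 dispatched to ALU
cycle 4: I3 operands ready
cycle 5: I3 complete
cycle 7: I1 complete
cycle 8: R4←I1
cycle 9: I2 operands ready
cycle 10: R2←I3
cycle 12: I2 complete
cycle 13: R3←I2
cycle 14: I4 dispatched to FPADD
cycle 15: I4 operands ready | I5 dispatched to ALU
cycle 16: I5 operands ready | I6 dispatched to FPMUL
cycle 17: I5 complete
cycle 18: I4 complete | R4←I5
cycle 19: R2←I4
cycle 20: I6 operands ready
cycle 25: I6 complete
cycle 26: R3←I6
cycle 27: I7 dispatched to FPMUL
cycle 28: I7 operands ready
cycle 33: I7 complete
cycle 34: R5←I7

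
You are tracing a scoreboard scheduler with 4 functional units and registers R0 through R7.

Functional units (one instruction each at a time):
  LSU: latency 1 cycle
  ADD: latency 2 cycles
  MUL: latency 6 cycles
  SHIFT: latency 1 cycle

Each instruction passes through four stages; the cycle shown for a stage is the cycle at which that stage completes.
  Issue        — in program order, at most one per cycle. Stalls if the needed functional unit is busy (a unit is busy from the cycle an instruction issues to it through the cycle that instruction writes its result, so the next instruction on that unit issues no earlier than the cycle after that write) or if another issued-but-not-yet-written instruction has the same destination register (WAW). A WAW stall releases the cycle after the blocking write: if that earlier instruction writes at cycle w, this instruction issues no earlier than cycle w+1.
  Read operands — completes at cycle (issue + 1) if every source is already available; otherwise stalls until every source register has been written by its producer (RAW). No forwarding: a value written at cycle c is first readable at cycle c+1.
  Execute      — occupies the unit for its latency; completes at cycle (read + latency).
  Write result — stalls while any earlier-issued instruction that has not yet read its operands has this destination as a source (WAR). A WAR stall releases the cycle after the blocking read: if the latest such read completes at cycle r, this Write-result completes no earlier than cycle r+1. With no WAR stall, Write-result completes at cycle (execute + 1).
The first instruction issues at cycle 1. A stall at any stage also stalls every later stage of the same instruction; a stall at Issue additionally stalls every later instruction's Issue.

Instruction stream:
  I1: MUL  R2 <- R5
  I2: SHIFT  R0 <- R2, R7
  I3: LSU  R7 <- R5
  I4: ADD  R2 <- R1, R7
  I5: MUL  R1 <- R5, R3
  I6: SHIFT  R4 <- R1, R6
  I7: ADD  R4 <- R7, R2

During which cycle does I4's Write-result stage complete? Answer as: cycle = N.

[1] I1→MUL
[2] I1 RO; I2→SHIFT
[3] I3→LSU
[4] I3 RO
[5] I3 EX
[8] I1 EX
[9] I1 WR R2
[10] I2 RO; I4→ADD
[11] I2 EX; I3 WR R7; I5→MUL
[12] I2 WR R0; I4 RO; I5 RO
[13] I6→SHIFT
[14] I4 EX
[15] I4 WR R2
[18] I5 EX
[19] I5 WR R1
[20] I6 RO
[21] I6 EX
[22] I6 WR R4
[23] I7→ADD
[24] I7 RO
[26] I7 EX
[27] I7 WR R4

cycle = 15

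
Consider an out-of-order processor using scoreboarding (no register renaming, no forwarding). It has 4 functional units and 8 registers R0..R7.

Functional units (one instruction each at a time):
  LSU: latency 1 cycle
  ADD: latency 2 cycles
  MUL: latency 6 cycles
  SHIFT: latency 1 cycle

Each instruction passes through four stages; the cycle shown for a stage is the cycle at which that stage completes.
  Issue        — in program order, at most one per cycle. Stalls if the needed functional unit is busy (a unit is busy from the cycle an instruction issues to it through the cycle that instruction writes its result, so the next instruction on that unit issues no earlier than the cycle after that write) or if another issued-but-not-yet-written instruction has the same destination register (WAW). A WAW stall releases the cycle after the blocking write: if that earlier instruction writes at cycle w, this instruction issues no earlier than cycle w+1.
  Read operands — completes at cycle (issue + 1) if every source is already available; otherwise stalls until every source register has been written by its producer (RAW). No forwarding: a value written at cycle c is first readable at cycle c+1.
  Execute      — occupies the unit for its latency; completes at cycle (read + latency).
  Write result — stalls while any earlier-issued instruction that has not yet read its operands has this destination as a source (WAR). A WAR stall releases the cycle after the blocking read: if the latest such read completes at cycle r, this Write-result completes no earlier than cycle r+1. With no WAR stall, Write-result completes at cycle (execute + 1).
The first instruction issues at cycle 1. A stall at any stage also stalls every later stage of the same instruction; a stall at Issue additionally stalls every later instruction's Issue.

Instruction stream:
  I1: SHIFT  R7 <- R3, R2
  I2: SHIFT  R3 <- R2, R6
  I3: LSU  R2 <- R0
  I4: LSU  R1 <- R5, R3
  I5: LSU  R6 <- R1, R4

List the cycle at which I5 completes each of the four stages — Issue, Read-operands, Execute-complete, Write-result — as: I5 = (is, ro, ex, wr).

t=1  issue I1 (SHIFT)
t=2  I1 read-ops
t=3  I1 finished on SHIFT
t=4  I1→R7
t=5  issue I2 (SHIFT)
t=6  I2 read-ops, issue I3 (LSU)
t=7  I2 finished on SHIFT, I3 read-ops
t=8  I2→R3, I3 finished on LSU
t=9  I3→R2
t=10  issue I4 (LSU)
t=11  I4 read-ops
t=12  I4 finished on LSU
t=13  I4→R1
t=14  issue I5 (LSU)
t=15  I5 read-ops
t=16  I5 finished on LSU
t=17  I5→R6

I5 = (14, 15, 16, 17)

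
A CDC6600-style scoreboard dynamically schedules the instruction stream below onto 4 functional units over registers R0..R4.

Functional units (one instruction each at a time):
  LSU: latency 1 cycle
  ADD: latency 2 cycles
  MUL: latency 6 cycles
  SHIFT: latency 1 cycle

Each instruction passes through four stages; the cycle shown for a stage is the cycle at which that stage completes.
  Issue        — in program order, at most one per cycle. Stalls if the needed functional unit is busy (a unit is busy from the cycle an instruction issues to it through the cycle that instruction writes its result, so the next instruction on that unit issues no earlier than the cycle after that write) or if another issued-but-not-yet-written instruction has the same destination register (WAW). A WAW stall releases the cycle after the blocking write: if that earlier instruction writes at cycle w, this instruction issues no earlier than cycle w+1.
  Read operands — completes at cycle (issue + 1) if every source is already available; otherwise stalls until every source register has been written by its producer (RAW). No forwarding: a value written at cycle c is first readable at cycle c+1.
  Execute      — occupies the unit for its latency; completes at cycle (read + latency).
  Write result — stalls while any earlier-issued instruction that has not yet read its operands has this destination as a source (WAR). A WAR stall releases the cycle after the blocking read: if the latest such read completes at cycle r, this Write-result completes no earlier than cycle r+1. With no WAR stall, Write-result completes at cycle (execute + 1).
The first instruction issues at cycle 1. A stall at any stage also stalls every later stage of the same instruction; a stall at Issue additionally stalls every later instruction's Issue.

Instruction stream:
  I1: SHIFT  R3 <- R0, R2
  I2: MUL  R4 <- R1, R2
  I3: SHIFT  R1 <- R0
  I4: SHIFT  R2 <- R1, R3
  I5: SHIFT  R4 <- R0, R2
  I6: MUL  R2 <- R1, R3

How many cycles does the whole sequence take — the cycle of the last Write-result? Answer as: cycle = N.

cycle = 22

I1  is:1  ro:2  ex:3  wr:4
I2  is:2  ro:3  ex:9  wr:10
I3  is:5  ro:6  ex:7  wr:8  — struct: SHIFT busy until I1 writes@4
I4  is:9  ro:10  ex:11  wr:12  — struct: SHIFT busy until I3 writes@8
I5  is:13  ro:14  ex:15  wr:16  — struct: SHIFT busy until I4 writes@12
I6  is:14  ro:15  ex:21  wr:22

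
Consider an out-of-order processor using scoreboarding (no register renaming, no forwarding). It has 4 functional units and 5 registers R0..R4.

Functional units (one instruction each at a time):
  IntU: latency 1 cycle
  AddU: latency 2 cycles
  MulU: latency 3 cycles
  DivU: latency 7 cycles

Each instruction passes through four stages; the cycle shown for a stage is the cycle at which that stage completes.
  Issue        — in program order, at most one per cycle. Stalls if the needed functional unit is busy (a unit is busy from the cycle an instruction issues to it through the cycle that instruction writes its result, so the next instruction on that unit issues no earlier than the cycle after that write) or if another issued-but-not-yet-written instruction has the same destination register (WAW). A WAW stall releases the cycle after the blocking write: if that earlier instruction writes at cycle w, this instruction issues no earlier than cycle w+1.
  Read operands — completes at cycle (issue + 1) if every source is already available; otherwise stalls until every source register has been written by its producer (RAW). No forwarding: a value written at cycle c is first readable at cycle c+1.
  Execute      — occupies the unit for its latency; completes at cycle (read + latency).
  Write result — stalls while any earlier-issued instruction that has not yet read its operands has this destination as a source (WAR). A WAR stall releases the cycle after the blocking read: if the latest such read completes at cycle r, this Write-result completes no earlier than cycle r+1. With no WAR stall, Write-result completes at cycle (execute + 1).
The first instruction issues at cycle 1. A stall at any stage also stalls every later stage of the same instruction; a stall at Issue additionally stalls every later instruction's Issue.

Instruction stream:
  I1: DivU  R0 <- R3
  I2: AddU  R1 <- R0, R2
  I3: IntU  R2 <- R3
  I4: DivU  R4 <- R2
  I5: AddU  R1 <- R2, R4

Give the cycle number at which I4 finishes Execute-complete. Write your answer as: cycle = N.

cycle = 20

I1: IS=1 RO=2 EX=9 WR=10
I2: IS=2 RO=11 EX=13 WR=14  [RAW R0: wait I1 write@10]
I3: IS=3 RO=4 EX=5 WR=12  [WAR R2: wait I2 read@11]
I4: IS=11 RO=13 EX=20 WR=21  [struct: DivU busy until I1 writes@10; RAW R2: wait I3 write@12]
I5: IS=15 RO=22 EX=24 WR=25  [struct: AddU busy until I2 writes@14; RAW R4: wait I4 write@21]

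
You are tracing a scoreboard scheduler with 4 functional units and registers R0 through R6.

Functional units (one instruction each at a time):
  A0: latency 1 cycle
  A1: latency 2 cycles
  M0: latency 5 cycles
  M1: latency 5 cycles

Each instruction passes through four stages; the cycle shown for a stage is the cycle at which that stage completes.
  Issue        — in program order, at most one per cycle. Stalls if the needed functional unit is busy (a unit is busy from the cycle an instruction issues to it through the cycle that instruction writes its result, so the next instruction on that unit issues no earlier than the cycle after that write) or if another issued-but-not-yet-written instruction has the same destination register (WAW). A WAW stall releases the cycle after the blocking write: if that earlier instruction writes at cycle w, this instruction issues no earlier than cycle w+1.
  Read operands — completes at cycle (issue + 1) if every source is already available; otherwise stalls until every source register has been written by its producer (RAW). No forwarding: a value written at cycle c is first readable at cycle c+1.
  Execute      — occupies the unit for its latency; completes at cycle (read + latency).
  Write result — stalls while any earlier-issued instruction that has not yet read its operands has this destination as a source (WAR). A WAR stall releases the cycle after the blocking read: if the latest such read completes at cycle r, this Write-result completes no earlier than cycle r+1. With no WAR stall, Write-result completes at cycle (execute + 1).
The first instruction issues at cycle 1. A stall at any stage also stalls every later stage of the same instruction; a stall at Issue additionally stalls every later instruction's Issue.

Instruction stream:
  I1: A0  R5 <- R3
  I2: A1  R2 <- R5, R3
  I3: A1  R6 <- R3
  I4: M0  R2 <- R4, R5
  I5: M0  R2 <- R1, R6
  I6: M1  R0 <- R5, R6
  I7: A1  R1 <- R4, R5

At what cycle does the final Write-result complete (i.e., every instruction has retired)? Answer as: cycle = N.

cycle 1: I1→A0
cycle 2: I1 RO · I2→A1
cycle 3: I1 EX
cycle 4: I1 WR R5
cycle 5: I2 RO
cycle 7: I2 EX
cycle 8: I2 WR R2
cycle 9: I3→A1
cycle 10: I3 RO · I4→M0
cycle 11: I4 RO
cycle 12: I3 EX
cycle 13: I3 WR R6
cycle 16: I4 EX
cycle 17: I4 WR R2
cycle 18: I5→M0
cycle 19: I5 RO · I6→M1
cycle 20: I6 RO · I7→A1
cycle 21: I7 RO
cycle 23: I7 EX
cycle 24: I5 EX · I7 WR R1
cycle 25: I5 WR R2 · I6 EX
cycle 26: I6 WR R0

cycle = 26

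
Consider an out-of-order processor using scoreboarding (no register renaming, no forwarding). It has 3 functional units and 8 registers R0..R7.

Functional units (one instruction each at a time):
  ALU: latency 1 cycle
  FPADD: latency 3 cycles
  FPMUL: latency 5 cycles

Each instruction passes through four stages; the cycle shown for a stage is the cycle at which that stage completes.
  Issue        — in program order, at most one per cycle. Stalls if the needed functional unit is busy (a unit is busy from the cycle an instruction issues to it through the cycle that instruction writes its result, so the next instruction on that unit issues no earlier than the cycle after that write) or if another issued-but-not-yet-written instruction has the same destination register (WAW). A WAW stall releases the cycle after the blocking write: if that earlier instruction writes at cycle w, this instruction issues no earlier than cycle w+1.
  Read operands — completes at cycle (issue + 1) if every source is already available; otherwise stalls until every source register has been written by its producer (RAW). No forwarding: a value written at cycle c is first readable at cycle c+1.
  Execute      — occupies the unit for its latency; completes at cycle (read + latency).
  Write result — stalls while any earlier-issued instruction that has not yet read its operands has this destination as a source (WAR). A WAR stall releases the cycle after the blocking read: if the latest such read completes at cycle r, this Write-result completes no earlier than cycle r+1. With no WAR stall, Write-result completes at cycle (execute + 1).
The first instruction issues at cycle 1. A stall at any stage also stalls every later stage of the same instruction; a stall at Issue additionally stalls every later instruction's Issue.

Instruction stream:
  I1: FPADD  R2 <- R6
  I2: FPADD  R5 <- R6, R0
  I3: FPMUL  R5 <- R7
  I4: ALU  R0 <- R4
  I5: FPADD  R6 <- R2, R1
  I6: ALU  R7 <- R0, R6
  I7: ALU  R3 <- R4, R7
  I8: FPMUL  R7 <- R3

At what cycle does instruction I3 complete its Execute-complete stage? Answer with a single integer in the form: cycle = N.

cycle = 19

[I1] 1/2/5/6
[I2] 7/8/11/12  (struct: FPADD busy until I1 writes@6)
[I3] 13/14/19/20  (WAW R5: wait I2 write@12)
[I4] 14/15/16/17
[I5] 15/16/19/20
[I6] 18/21/22/23  (struct: ALU busy until I4 writes@17; RAW R6: wait I5 write@20)
[I7] 24/25/26/27  (struct: ALU busy until I6 writes@23)
[I8] 25/28/33/34  (RAW R3: wait I7 write@27)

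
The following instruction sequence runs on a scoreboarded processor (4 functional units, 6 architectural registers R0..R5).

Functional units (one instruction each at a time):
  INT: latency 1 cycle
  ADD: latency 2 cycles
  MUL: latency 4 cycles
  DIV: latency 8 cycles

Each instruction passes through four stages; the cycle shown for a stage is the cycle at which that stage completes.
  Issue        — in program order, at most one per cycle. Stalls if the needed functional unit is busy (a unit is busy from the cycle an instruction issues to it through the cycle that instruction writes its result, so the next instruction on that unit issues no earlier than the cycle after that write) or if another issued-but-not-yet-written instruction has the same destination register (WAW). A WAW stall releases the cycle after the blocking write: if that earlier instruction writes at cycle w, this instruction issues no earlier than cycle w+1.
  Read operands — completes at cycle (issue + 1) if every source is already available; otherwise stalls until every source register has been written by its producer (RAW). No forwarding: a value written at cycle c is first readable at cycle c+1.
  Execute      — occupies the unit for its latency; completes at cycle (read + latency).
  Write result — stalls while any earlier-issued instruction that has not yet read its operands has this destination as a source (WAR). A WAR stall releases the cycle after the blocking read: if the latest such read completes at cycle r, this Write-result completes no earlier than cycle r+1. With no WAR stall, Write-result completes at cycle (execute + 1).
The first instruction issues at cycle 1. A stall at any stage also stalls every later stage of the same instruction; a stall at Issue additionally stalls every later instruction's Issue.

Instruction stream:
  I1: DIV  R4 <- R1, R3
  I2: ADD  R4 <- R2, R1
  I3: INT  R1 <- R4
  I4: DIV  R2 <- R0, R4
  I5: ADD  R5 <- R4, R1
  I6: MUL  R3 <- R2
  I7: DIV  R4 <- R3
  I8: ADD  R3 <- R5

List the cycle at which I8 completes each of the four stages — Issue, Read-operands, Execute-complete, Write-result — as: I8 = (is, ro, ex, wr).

I1: IS=1 RO=2 EX=10 WR=11
I2: IS=12 RO=13 EX=15 WR=16  [WAW R4: wait I1 write@11]
I3: IS=13 RO=17 EX=18 WR=19  [RAW R4: wait I2 write@16]
I4: IS=14 RO=17 EX=25 WR=26  [RAW R4: wait I2 write@16]
I5: IS=17 RO=20 EX=22 WR=23  [struct: ADD busy until I2 writes@16; RAW R1: wait I3 write@19]
I6: IS=18 RO=27 EX=31 WR=32  [RAW R2: wait I4 write@26]
I7: IS=27 RO=33 EX=41 WR=42  [struct: DIV busy until I4 writes@26; RAW R3: wait I6 write@32]
I8: IS=33 RO=34 EX=36 WR=37  [WAW R3: wait I6 write@32]

I8 = (33, 34, 36, 37)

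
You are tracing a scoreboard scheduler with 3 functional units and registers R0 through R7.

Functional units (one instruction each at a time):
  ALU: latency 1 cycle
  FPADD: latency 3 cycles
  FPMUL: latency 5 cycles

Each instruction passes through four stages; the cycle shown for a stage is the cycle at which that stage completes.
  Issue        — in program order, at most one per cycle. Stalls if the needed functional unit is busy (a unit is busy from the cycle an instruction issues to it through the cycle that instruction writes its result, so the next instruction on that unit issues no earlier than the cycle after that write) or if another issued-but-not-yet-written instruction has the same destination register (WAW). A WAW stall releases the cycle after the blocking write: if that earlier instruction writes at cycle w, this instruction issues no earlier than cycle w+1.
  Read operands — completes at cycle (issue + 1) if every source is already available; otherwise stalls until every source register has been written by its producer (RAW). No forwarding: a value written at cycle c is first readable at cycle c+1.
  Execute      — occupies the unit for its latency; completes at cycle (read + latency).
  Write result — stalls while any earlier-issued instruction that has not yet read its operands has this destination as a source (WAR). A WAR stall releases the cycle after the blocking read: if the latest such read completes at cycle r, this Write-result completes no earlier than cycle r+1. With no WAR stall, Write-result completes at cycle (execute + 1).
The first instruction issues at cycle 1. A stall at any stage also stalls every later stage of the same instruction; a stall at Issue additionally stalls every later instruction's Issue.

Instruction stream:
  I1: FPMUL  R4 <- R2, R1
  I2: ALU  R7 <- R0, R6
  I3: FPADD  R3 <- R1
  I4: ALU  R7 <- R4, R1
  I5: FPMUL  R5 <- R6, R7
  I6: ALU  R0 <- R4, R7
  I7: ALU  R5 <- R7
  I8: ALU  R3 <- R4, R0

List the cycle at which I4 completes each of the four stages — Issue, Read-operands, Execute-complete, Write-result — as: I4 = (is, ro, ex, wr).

[I1] 1/2/7/8
[I2] 2/3/4/5
[I3] 3/4/7/8
[I4] 6/9/10/11  (struct: ALU busy until I2 writes@5; RAW R4: wait I1 write@8)
[I5] 9/12/17/18  (struct: FPMUL busy until I1 writes@8; RAW R7: wait I4 write@11)
[I6] 12/13/14/15  (struct: ALU busy until I4 writes@11)
[I7] 19/20/21/22  (WAW R5: wait I5 write@18)
[I8] 23/24/25/26  (struct: ALU busy until I7 writes@22)

I4 = (6, 9, 10, 11)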